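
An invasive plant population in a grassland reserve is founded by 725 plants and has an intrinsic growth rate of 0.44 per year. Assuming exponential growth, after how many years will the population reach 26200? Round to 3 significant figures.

8.15 years

Set N₀·e^(rt) = 26200: e^(0.44·t) = 26200/725 = 36.138.
0.44·t = ln(36.138) = 3.5873, so t = 3.5873/0.44 = 8.1531.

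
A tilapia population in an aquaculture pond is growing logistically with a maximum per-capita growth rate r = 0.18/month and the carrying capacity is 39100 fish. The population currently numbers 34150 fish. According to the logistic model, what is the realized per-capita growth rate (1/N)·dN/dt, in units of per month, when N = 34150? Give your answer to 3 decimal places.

(1/N)·dN/dt = r(1 − N/K) = 0.18 × (1 − 34150/39100).
= 0.18 × 0.1266 = 0.022788.

0.023 per month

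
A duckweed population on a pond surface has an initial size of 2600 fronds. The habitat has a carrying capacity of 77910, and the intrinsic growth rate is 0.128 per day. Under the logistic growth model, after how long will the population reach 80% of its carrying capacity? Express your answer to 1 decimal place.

A = (K − N₀)/N₀ = (77910 − 2600)/2600 = 28.965.
Solve 77910/(1 + 28.965·e^(−0.128t)) = 62328: 1 + 28.965·e^(−0.128t) = 1.25, so e^(−0.128t) = 0.00863099.
−0.128·t = ln(0.00863099) = -4.7524, so t = 4.7524/0.128 = 37.128.

37.1 days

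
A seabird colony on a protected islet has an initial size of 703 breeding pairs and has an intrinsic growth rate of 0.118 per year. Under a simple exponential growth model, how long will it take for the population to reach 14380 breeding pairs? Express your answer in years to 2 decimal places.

25.58 years

Set N₀·e^(rt) = 14380: e^(0.118·t) = 14380/703 = 20.455.
0.118·t = ln(20.455) = 3.0182, so t = 3.0182/0.118 = 25.578.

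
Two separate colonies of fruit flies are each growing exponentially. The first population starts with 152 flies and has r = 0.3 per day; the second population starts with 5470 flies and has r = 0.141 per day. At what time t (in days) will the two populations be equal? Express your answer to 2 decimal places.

Set 152·e^(0.3t) = 5470·e^(0.141t).
e^((0.3 − 0.141)t) = 5470/152 → e^(0.159·t) = 35.987.
0.159·t = ln(35.987) = 3.5832, so t = 3.5832/0.159 = 22.536.

22.54 days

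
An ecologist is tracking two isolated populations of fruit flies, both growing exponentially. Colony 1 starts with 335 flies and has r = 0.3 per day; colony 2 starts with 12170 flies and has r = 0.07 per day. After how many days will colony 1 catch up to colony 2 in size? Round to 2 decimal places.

15.62 days

Set 335·e^(0.3t) = 12170·e^(0.07t).
e^((0.3 − 0.07)t) = 12170/335 → e^(0.23·t) = 36.328.
0.23·t = ln(36.328) = 3.5926, so t = 3.5926/0.23 = 15.62.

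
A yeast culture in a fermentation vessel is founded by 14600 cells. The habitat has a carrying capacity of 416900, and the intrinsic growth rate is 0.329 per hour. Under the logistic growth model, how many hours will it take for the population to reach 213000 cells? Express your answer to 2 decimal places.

A = (K − N₀)/N₀ = (416900 − 14600)/14600 = 27.555.
Solve 416900/(1 + 27.555·e^(−0.329t)) = 213000: 1 + 27.555·e^(−0.329t) = 1.9573, so e^(−0.329t) = 0.0347409.
−0.329·t = ln(0.0347409) = -3.3598, so t = 3.3598/0.329 = 10.212.

10.21 hours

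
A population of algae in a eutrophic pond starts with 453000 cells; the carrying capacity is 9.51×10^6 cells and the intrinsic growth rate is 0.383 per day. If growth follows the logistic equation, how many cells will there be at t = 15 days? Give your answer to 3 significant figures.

A = (K − N₀)/N₀ = (9.51×10^6 − 453000)/453000 = 19.993.
N(t) = K/(1 + A·e^(−rt)) = 9.51×10^6/(1 + 19.993×e^(−0.383×15)).
e^(−5.745) = 0.0031987; denominator = 1 + 19.993×0.0031987 = 1.064.
N = 9.51×10^6/1.064 = 8.93836×10^6.

8940000 cells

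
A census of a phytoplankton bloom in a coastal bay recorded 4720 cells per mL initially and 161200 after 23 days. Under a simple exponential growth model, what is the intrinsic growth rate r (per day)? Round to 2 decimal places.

From N(t) = N₀·e^(rt): e^(r·23) = 161200/4720 = 34.153.
r·23 = ln(34.153) = 3.5308, so r = 3.5308/23 = 0.15351.

0.15 per day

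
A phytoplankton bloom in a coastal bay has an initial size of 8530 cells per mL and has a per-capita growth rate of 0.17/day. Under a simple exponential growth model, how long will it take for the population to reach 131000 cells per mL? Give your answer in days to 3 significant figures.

Set N₀·e^(rt) = 131000: e^(0.17·t) = 131000/8530 = 15.358.
0.17·t = ln(15.358) = 2.7316, so t = 2.7316/0.17 = 16.068.

16.1 days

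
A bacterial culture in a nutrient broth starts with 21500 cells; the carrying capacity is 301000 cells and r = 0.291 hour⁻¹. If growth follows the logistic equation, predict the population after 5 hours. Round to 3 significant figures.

74600 cells

A = (K − N₀)/N₀ = (301000 − 21500)/21500 = 13.
N(t) = K/(1 + A·e^(−rt)) = 301000/(1 + 13×e^(−0.291×5)).
e^(−1.455) = 0.2334; denominator = 1 + 13×0.2334 = 4.0342.
N = 301000/4.0342 = 74612.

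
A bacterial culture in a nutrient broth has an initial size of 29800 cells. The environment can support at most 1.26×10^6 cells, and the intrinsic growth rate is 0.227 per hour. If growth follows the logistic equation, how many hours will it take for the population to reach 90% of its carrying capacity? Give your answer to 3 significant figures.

26.1 hours

A = (K − N₀)/N₀ = (1.26×10^6 − 29800)/29800 = 41.282.
Solve 1.26×10^6/(1 + 41.282·e^(−0.227t)) = 1.134×10^6: 1 + 41.282·e^(−0.227t) = 1.1111, so e^(−0.227t) = 0.00269152.
−0.227·t = ln(0.00269152) = -5.9176, so t = 5.9176/0.227 = 26.069.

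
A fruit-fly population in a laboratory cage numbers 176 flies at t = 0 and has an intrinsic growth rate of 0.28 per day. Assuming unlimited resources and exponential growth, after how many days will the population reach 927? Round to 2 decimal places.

Set N₀·e^(rt) = 927: e^(0.28·t) = 927/176 = 5.267.
0.28·t = ln(5.267) = 1.6615, so t = 1.6615/0.28 = 5.9338.

5.93 days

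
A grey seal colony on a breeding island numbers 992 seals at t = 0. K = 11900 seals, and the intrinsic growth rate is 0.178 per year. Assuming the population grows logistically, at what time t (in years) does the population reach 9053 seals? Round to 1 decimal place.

A = (K − N₀)/N₀ = (11900 − 992)/992 = 10.996.
Solve 11900/(1 + 10.996·e^(−0.178t)) = 9053: 1 + 10.996·e^(−0.178t) = 1.3145, so e^(−0.178t) = 0.0285997.
−0.178·t = ln(0.0285997) = -3.5544, so t = 3.5544/0.178 = 19.968.

20.0 years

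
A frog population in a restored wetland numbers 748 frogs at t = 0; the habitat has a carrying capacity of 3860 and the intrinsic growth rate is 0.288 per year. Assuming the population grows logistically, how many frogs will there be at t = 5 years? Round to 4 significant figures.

1944 frogs

A = (K − N₀)/N₀ = (3860 − 748)/748 = 4.1604.
N(t) = K/(1 + A·e^(−rt)) = 3860/(1 + 4.1604×e^(−0.288×5)).
e^(−1.44) = 0.23693; denominator = 1 + 4.1604×0.23693 = 1.9857.
N = 3860/1.9857 = 1943.88.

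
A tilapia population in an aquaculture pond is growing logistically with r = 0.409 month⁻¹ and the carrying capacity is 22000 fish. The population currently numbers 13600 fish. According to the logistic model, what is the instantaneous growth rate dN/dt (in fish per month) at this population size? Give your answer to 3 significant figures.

dN/dt = rN(1 − N/K) = 0.409 × 13600 × (1 − 13600/22000).
1 − 13600/22000 = 0.38182; dN/dt = 0.409 × 13600 × 0.38182 = 2123.8.

2120 fish per month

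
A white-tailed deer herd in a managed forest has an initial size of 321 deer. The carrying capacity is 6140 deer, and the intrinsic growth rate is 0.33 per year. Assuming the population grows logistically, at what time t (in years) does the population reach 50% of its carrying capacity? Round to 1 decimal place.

8.8 years

A = (K − N₀)/N₀ = (6140 − 321)/321 = 18.128.
Solve 6140/(1 + 18.128·e^(−0.33t)) = 3070: 1 + 18.128·e^(−0.33t) = 2, so e^(−0.33t) = 0.0551641.
−0.33·t = ln(0.0551641) = -2.8974, so t = 2.8974/0.33 = 8.7801.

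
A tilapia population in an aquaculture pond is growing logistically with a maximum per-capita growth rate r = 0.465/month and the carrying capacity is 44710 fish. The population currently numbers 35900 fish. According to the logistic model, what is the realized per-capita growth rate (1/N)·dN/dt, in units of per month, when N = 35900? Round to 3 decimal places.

0.092 per month

(1/N)·dN/dt = r(1 − N/K) = 0.465 × (1 − 35900/44710).
= 0.465 × 0.19705 = 0.091627.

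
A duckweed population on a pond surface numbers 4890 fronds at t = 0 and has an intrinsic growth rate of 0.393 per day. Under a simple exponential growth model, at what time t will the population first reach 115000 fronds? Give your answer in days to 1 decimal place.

Set N₀·e^(rt) = 115000: e^(0.393·t) = 115000/4890 = 23.517.
0.393·t = ln(23.517) = 3.1577, so t = 3.1577/0.393 = 8.035.

8.0 days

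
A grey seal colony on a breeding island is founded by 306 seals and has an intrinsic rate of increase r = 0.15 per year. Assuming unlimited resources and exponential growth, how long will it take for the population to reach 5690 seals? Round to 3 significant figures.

Set N₀·e^(rt) = 5690: e^(0.15·t) = 5690/306 = 18.595.
0.15·t = ln(18.595) = 2.9229, so t = 2.9229/0.15 = 19.486.

19.5 years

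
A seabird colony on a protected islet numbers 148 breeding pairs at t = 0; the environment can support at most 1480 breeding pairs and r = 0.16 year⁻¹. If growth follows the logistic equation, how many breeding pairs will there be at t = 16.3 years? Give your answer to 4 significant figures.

A = (K − N₀)/N₀ = (1480 − 148)/148 = 9.
N(t) = K/(1 + A·e^(−rt)) = 1480/(1 + 9×e^(−0.16×16.3)).
e^(−2.608) = 0.073682; denominator = 1 + 9×0.073682 = 1.6631.
N = 1480/1.6631 = 889.885.

889.9 breeding pairs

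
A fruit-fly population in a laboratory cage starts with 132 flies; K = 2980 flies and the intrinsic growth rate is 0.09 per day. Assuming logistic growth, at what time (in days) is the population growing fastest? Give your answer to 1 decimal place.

Logistic growth is fastest at N = K/2 = 1490.
A = (K − N₀)/N₀ = 21.576. Set K/(1 + A·e^(−rt)) = K/2 → A·e^(−rt) = 1.
e^(−0.09t) = 1/21.576 = 0.0463483, so t = ln(21.576)/0.09 = 3.0716/0.09 = 34.129.

34.1 days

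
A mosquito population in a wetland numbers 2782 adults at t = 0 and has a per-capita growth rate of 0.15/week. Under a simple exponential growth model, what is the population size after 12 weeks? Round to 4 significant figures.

16830 adults

N(t) = N₀·e^(rt) = 2782 × e^(0.15×12) = 2782 × e^1.8.
e^1.8 ≈ 6.0496, so N ≈ 2782 × 6.0496 = 16830.1.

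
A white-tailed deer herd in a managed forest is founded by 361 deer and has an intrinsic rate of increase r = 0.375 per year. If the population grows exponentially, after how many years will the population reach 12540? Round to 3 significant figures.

9.46 years

Set N₀·e^(rt) = 12540: e^(0.375·t) = 12540/361 = 34.737.
0.375·t = ln(34.737) = 3.5478, so t = 3.5478/0.375 = 9.4608.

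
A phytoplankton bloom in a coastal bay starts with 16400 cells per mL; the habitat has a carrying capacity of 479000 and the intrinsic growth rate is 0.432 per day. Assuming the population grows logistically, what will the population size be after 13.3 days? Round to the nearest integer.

A = (K − N₀)/N₀ = (479000 − 16400)/16400 = 28.207.
N(t) = K/(1 + A·e^(−rt)) = 479000/(1 + 28.207×e^(−0.432×13.3)).
e^(−5.746) = 0.0031968; denominator = 1 + 28.207×0.0031968 = 1.0902.
N = 479000/1.0902 = 439380.

439380 cells per mL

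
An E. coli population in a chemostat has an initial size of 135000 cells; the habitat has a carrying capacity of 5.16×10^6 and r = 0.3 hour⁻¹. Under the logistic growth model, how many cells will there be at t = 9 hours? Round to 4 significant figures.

1474000 cells

A = (K − N₀)/N₀ = (5.16×10^6 − 135000)/135000 = 37.222.
N(t) = K/(1 + A·e^(−rt)) = 5.16×10^6/(1 + 37.222×e^(−0.3×9)).
e^(−2.7) = 0.067206; denominator = 1 + 37.222×0.067206 = 3.5015.
N = 5.16×10^6/3.5015 = 1.473638×10^6.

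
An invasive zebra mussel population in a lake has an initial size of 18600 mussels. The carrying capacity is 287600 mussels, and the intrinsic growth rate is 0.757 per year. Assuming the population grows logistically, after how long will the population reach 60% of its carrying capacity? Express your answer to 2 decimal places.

4.06 years

A = (K − N₀)/N₀ = (287600 − 18600)/18600 = 14.462.
Solve 287600/(1 + 14.462·e^(−0.757t)) = 172560: 1 + 14.462·e^(−0.757t) = 1.6667, so e^(−0.757t) = 0.0460967.
−0.757·t = ln(0.0460967) = -3.077, so t = 3.077/0.757 = 4.0647.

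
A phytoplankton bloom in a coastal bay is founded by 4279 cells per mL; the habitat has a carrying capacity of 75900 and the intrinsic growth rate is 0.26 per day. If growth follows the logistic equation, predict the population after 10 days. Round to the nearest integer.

33836 cells per mL

A = (K − N₀)/N₀ = (75900 − 4279)/4279 = 16.738.
N(t) = K/(1 + A·e^(−rt)) = 75900/(1 + 16.738×e^(−0.26×10)).
e^(−2.6) = 0.074274; denominator = 1 + 16.738×0.074274 = 2.2432.
N = 75900/2.2432 = 33836.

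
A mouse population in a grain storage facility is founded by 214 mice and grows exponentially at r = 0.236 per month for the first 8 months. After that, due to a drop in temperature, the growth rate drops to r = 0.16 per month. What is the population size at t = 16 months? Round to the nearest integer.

Phase 1: N(8) = 214·e^(0.236×8) = 214·e^1.888 = 1413.71.
Phase 2 runs for 16 − 8 = 8 months at r = 0.16.
N(16) = 1413.71·e^(0.16×8) = 1413.71·e^1.28 = 5084.62.

5085 mice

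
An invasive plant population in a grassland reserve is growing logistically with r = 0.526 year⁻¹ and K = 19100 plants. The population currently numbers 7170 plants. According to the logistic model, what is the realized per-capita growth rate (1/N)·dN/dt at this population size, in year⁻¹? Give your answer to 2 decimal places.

(1/N)·dN/dt = r(1 − N/K) = 0.526 × (1 − 7170/19100).
= 0.526 × 0.62461 = 0.32854.

0.33 per year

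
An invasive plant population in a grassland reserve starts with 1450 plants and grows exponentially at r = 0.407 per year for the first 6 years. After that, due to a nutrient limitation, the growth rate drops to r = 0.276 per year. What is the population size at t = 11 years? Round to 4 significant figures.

Phase 1: N(6) = 1450·e^(0.407×6) = 1450·e^2.442 = 16669.2.
Phase 2 runs for 11 − 6 = 5 years at r = 0.276.
N(11) = 16669.2·e^(0.276×5) = 16669.2·e^1.38 = 66258.5.

66260 plants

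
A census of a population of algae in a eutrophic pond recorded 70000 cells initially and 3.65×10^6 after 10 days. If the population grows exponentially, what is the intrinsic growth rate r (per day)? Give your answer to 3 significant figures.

0.395 per day

From N(t) = N₀·e^(rt): e^(r·10) = 3.65×10^6/70000 = 52.143.
r·10 = ln(52.143) = 3.954, so r = 3.954/10 = 0.3954.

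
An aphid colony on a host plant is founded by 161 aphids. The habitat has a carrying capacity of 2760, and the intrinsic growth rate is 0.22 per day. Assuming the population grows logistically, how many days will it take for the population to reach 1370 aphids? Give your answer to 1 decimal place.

12.6 days

A = (K − N₀)/N₀ = (2760 − 161)/161 = 16.143.
Solve 2760/(1 + 16.143·e^(−0.22t)) = 1370: 1 + 16.143·e^(−0.22t) = 2.0146, so e^(−0.22t) = 0.0628512.
−0.22·t = ln(0.0628512) = -2.767, so t = 2.767/0.22 = 12.577.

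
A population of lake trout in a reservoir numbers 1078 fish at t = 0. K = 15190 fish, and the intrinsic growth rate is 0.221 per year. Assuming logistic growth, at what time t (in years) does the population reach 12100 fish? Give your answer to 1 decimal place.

A = (K − N₀)/N₀ = (15190 − 1078)/1078 = 13.091.
Solve 15190/(1 + 13.091·e^(−0.221t)) = 12100: 1 + 13.091·e^(−0.221t) = 1.2554, so e^(−0.221t) = 0.0195076.
−0.221·t = ln(0.0195076) = -3.937, so t = 3.937/0.221 = 17.814.

17.8 years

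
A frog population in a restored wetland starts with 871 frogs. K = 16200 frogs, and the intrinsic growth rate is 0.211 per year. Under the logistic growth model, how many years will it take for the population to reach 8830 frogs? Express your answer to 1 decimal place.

A = (K − N₀)/N₀ = (16200 − 871)/871 = 17.599.
Solve 16200/(1 + 17.599·e^(−0.211t)) = 8830: 1 + 17.599·e^(−0.211t) = 1.8347, so e^(−0.211t) = 0.0474254.
−0.211·t = ln(0.0474254) = -3.0486, so t = 3.0486/0.211 = 14.448.

14.4 years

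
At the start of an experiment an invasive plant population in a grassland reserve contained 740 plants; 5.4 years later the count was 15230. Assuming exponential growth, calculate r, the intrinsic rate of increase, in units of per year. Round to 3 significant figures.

From N(t) = N₀·e^(rt): e^(r·5.4) = 15230/740 = 20.581.
r·5.4 = ln(20.581) = 3.0244, so r = 3.0244/5.4 = 0.56007.

0.560 per year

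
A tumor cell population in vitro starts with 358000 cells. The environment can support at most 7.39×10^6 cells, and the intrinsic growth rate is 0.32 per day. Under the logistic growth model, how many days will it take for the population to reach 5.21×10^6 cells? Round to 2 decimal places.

12.03 days

A = (K − N₀)/N₀ = (7.39×10^6 − 358000)/358000 = 19.642.
Solve 7.39×10^6/(1 + 19.642·e^(−0.32t)) = 5.21×10^6: 1 + 19.642·e^(−0.32t) = 1.4184, so e^(−0.32t) = 0.0213021.
−0.32·t = ln(0.0213021) = -3.8489, so t = 3.8489/0.32 = 12.028.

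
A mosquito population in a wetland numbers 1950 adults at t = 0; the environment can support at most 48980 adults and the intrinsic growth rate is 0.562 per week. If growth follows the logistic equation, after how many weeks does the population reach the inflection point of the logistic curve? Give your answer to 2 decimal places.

Logistic growth is fastest at N = K/2 = 24490.
A = (K − N₀)/N₀ = 24.118. Set K/(1 + A·e^(−rt)) = K/2 → A·e^(−rt) = 1.
e^(−0.562t) = 1/24.118 = 0.0414629, so t = ln(24.118)/0.562 = 3.183/0.562 = 5.6636.

5.66 weeks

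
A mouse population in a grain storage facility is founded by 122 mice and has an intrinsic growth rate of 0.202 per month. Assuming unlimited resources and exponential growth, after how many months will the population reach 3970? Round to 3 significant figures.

17.2 months

Set N₀·e^(rt) = 3970: e^(0.202·t) = 3970/122 = 32.541.
0.202·t = ln(32.541) = 3.4825, so t = 3.4825/0.202 = 17.24.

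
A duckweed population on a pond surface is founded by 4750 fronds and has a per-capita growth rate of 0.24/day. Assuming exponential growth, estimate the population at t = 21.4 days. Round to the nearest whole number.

807663 fronds

N(t) = N₀·e^(rt) = 4750 × e^(0.24×21.4) = 4750 × e^5.136.
e^5.136 ≈ 170.03, so N ≈ 4750 × 170.03 = 807663.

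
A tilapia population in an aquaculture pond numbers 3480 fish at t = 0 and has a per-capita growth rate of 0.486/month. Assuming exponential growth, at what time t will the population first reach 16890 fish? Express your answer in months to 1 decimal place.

3.3 months

Set N₀·e^(rt) = 16890: e^(0.486·t) = 16890/3480 = 4.8534.
0.486·t = ln(4.8534) = 1.5797, so t = 1.5797/0.486 = 3.2504.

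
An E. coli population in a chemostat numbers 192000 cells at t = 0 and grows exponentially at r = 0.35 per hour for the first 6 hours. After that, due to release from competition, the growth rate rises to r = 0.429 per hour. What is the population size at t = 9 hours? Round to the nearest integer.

Phase 1: N(6) = 192000·e^(0.35×6) = 192000·e^2.1 = 1.567905×10^6.
Phase 2 runs for 9 − 6 = 3 hours at r = 0.429.
N(9) = 1.567905×10^6·e^(0.429×3) = 1.567905×10^6·e^1.287 = 5.678801×10^6.

5678801 cells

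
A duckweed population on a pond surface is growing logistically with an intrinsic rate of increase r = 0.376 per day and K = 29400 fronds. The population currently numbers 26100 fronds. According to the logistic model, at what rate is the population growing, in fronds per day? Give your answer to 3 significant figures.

1100 fronds per day

dN/dt = rN(1 − N/K) = 0.376 × 26100 × (1 − 26100/29400).
1 − 26100/29400 = 0.11224; dN/dt = 0.376 × 26100 × 0.11224 = 1101.5.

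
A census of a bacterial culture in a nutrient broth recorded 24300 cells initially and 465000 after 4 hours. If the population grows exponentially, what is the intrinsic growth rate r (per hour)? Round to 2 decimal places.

From N(t) = N₀·e^(rt): e^(r·4) = 465000/24300 = 19.136.
r·4 = ln(19.136) = 2.9516, so r = 2.9516/4 = 0.73789.

0.74 per hour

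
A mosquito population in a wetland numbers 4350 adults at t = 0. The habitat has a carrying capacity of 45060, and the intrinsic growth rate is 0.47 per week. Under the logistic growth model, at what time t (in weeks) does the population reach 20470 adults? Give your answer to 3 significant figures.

A = (K − N₀)/N₀ = (45060 − 4350)/4350 = 9.3586.
Solve 45060/(1 + 9.3586·e^(−0.47t)) = 20470: 1 + 9.3586·e^(−0.47t) = 2.2013, so e^(−0.47t) = 0.12836.
−0.47·t = ln(0.12836) = -2.0529, so t = 2.0529/0.47 = 4.3679.

4.37 weeks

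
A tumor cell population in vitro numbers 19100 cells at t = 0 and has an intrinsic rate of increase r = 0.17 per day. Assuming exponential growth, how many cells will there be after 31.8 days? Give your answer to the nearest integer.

4254312 cells

N(t) = N₀·e^(rt) = 19100 × e^(0.17×31.8) = 19100 × e^5.406.
e^5.406 ≈ 222.74, so N ≈ 19100 × 222.74 = 4.254312×10^6.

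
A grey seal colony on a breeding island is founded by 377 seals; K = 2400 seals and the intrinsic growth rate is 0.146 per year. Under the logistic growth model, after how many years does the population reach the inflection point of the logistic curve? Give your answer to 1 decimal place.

11.5 years

Logistic growth is fastest at N = K/2 = 1200.
A = (K − N₀)/N₀ = 5.366. Set K/(1 + A·e^(−rt)) = K/2 → A·e^(−rt) = 1.
e^(−0.146t) = 1/5.366 = 0.186357, so t = ln(5.366)/0.146 = 1.6801/0.146 = 11.507.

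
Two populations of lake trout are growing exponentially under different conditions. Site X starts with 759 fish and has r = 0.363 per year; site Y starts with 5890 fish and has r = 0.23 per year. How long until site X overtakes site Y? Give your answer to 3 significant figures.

15.4 years

Set 759·e^(0.363t) = 5890·e^(0.23t).
e^((0.363 − 0.23)t) = 5890/759 → e^(0.133·t) = 7.7602.
0.133·t = ln(7.7602) = 2.049, so t = 2.049/0.133 = 15.406.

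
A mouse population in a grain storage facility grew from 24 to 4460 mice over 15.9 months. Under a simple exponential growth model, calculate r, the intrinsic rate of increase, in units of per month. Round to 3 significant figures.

0.329 per month

From N(t) = N₀·e^(rt): e^(r·15.9) = 4460/24 = 185.83.
r·15.9 = ln(185.83) = 5.2249, so r = 5.2249/15.9 = 0.32861.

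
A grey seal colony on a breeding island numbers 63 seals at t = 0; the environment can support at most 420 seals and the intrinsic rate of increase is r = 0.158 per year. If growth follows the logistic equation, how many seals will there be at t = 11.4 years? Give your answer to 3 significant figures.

217 seals

A = (K − N₀)/N₀ = (420 − 63)/63 = 5.6667.
N(t) = K/(1 + A·e^(−rt)) = 420/(1 + 5.6667×e^(−0.158×11.4)).
e^(−1.801) = 0.1651; denominator = 1 + 5.6667×0.1651 = 1.9356.
N = 420/1.9356 = 216.99.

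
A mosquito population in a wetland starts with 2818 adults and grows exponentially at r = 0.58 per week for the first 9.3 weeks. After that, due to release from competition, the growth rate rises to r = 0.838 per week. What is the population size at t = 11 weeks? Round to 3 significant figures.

Phase 1: N(9.3) = 2818·e^(0.58×9.3) = 2818·e^5.394 = 620191.
Phase 2 runs for 11 − 9.3 = 1.7 weeks at r = 0.838.
N(11) = 620191·e^(0.838×1.7) = 620191·e^1.425 = 2.577635×10^6.

2580000 adults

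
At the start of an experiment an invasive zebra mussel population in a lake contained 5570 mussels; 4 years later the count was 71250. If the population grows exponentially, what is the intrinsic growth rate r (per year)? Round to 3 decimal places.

From N(t) = N₀·e^(rt): e^(r·4) = 71250/5570 = 12.792.
r·4 = ln(12.792) = 2.5488, so r = 2.5488/4 = 0.6372.

0.637 per year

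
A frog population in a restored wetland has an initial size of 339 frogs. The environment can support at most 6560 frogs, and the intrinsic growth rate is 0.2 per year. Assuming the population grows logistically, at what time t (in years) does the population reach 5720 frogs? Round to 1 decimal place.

24.1 years

A = (K − N₀)/N₀ = (6560 − 339)/339 = 18.351.
Solve 6560/(1 + 18.351·e^(−0.2t)) = 5720: 1 + 18.351·e^(−0.2t) = 1.1469, so e^(−0.2t) = 0.00800245.
−0.2·t = ln(0.00800245) = -4.828, so t = 4.828/0.2 = 24.14.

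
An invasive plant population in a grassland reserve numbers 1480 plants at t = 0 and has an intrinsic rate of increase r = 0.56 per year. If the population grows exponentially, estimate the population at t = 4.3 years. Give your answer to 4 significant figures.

16450 plants

N(t) = N₀·e^(rt) = 1480 × e^(0.56×4.3) = 1480 × e^2.408.
e^2.408 ≈ 11.112, so N ≈ 1480 × 11.112 = 16445.3.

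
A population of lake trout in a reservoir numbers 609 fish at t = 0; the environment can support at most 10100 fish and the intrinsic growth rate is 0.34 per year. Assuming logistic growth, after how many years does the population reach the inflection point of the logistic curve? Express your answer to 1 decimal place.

Logistic growth is fastest at N = K/2 = 5050.
A = (K − N₀)/N₀ = 15.585. Set K/(1 + A·e^(−rt)) = K/2 → A·e^(−rt) = 1.
e^(−0.34t) = 1/15.585 = 0.0641661, so t = ln(15.585)/0.34 = 2.7463/0.34 = 8.0773.

8.1 years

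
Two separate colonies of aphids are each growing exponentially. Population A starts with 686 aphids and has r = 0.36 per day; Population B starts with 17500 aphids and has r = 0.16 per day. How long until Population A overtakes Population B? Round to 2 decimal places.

16.20 days

Set 686·e^(0.36t) = 17500·e^(0.16t).
e^((0.36 − 0.16)t) = 17500/686 → e^(0.2·t) = 25.51.
0.2·t = ln(25.51) = 3.2391, so t = 3.2391/0.2 = 16.195.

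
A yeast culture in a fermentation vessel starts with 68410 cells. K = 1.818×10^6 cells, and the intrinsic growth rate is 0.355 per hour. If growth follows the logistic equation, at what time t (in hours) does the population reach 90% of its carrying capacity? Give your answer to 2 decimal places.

15.32 hours

A = (K − N₀)/N₀ = (1.818×10^6 − 68410)/68410 = 25.575.
Solve 1.818×10^6/(1 + 25.575·e^(−0.355t)) = 1.6362×10^6: 1 + 25.575·e^(−0.355t) = 1.1111, so e^(−0.355t) = 0.00434451.
−0.355·t = ln(0.00434451) = -5.4388, so t = 5.4388/0.355 = 15.321.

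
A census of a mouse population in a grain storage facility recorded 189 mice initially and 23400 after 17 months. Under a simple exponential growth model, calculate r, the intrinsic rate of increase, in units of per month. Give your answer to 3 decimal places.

From N(t) = N₀·e^(rt): e^(r·17) = 23400/189 = 123.81.
r·17 = ln(123.81) = 4.8187, so r = 4.8187/17 = 0.28346.

0.283 per month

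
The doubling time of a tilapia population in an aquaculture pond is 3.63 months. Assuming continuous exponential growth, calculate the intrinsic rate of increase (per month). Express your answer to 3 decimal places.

r = ln(2)/t_d = 0.6931/3.63 = 0.19095.

0.191 per month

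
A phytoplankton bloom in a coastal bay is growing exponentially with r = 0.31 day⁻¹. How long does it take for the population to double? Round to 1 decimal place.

2.2 days

Doubling time t_d = ln(2)/r = 0.6931/0.31 = 2.236.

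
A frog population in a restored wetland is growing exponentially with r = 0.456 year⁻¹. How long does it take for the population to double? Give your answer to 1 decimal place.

Doubling time t_d = ln(2)/r = 0.6931/0.456 = 1.5201.

1.5 years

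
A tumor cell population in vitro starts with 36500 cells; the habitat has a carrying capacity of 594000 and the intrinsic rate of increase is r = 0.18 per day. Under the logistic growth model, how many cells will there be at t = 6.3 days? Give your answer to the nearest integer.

A = (K − N₀)/N₀ = (594000 − 36500)/36500 = 15.274.
N(t) = K/(1 + A·e^(−rt)) = 594000/(1 + 15.274×e^(−0.18×6.3)).
e^(−1.134) = 0.32174; denominator = 1 + 15.274×0.32174 = 5.9143.
N = 594000/5.9143 = 100434.

100434 cells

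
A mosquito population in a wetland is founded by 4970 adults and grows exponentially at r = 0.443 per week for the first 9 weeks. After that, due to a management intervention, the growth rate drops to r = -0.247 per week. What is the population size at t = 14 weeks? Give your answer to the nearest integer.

77900 adults

Phase 1: N(9) = 4970·e^(0.443×9) = 4970·e^3.987 = 267848.
Phase 2 runs for 14 − 9 = 5 weeks at r = -0.247.
N(14) = 267848·e^(-0.247×5) = 267848·e^-1.235 = 77899.5.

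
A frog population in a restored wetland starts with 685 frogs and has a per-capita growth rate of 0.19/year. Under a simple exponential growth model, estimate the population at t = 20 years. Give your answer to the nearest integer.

N(t) = N₀·e^(rt) = 685 × e^(0.19×20) = 685 × e^3.8.
e^3.8 ≈ 44.701, so N ≈ 685 × 44.701 = 30620.3.

30620 frogs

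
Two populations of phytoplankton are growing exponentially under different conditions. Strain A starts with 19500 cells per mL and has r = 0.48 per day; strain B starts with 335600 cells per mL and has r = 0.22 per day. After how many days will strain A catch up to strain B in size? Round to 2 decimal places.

10.94 days

Set 19500·e^(0.48t) = 335600·e^(0.22t).
e^((0.48 − 0.22)t) = 335600/19500 → e^(0.26·t) = 17.21.
0.26·t = ln(17.21) = 2.8455, so t = 2.8455/0.26 = 10.944.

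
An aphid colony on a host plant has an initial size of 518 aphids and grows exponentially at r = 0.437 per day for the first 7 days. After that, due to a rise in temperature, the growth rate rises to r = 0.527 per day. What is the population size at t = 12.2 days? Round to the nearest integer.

Phase 1: N(7) = 518·e^(0.437×7) = 518·e^3.059 = 11036.6.
Phase 2 runs for 12.2 − 7 = 5.2 days at r = 0.527.
N(12.2) = 11036.6·e^(0.527×5.2) = 11036.6·e^2.74 = 170993.

170993 aphids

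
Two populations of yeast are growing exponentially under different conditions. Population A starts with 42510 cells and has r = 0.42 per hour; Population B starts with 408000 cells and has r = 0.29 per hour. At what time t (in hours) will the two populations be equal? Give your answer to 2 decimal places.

Set 42510·e^(0.42t) = 408000·e^(0.29t).
e^((0.42 − 0.29)t) = 408000/42510 → e^(0.13·t) = 9.5977.
0.13·t = ln(9.5977) = 2.2615, so t = 2.2615/0.13 = 17.396.

17.40 hours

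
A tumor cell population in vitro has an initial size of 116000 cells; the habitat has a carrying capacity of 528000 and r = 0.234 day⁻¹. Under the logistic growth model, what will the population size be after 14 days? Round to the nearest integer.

465534 cells

A = (K − N₀)/N₀ = (528000 − 116000)/116000 = 3.5517.
N(t) = K/(1 + A·e^(−rt)) = 528000/(1 + 3.5517×e^(−0.234×14)).
e^(−3.276) = 0.037779; denominator = 1 + 3.5517×0.037779 = 1.1342.
N = 528000/1.1342 = 465534.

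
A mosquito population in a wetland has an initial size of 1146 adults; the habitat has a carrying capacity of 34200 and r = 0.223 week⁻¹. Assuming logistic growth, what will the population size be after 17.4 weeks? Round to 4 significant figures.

A = (K − N₀)/N₀ = (34200 − 1146)/1146 = 28.843.
N(t) = K/(1 + A·e^(−rt)) = 34200/(1 + 28.843×e^(−0.223×17.4)).
e^(−3.88) = 0.020647; denominator = 1 + 28.843×0.020647 = 1.5955.
N = 34200/1.5955 = 21435.1.

21440 adults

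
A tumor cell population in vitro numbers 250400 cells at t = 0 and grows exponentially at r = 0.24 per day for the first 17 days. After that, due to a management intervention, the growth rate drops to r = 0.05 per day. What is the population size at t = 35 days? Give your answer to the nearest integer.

36426785 cells

Phase 1: N(17) = 250400·e^(0.24×17) = 250400·e^4.08 = 1.481003×10^7.
Phase 2 runs for 35 − 17 = 18 days at r = 0.05.
N(35) = 1.481003×10^7·e^(0.05×18) = 1.481003×10^7·e^0.9 = 3.642679×10^7.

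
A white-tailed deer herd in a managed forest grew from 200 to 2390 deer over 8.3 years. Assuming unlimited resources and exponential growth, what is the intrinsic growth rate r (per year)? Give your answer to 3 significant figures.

From N(t) = N₀·e^(rt): e^(r·8.3) = 2390/200 = 11.95.
r·8.3 = ln(11.95) = 2.4807, so r = 2.4807/8.3 = 0.29888.

0.299 per year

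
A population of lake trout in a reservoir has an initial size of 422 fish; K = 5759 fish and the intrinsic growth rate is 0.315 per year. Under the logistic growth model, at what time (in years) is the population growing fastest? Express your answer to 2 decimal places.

8.06 years

Logistic growth is fastest at N = K/2 = 2879.5.
A = (K − N₀)/N₀ = 12.647. Set K/(1 + A·e^(−rt)) = K/2 → A·e^(−rt) = 1.
e^(−0.315t) = 1/12.647 = 0.0790706, so t = ln(12.647)/0.315 = 2.5374/0.315 = 8.0553.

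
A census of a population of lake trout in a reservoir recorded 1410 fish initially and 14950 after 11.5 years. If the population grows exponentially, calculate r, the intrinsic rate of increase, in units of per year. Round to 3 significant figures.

0.205 per year

From N(t) = N₀·e^(rt): e^(r·11.5) = 14950/1410 = 10.603.
r·11.5 = ln(10.603) = 2.3611, so r = 2.3611/11.5 = 0.20531.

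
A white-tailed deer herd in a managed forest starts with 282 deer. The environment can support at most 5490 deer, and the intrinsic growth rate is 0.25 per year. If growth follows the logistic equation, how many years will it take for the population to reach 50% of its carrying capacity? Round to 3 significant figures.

11.7 years

A = (K − N₀)/N₀ = (5490 − 282)/282 = 18.468.
Solve 5490/(1 + 18.468·e^(−0.25t)) = 2745: 1 + 18.468·e^(−0.25t) = 2, so e^(−0.25t) = 0.0541475.
−0.25·t = ln(0.0541475) = -2.916, so t = 2.916/0.25 = 11.664.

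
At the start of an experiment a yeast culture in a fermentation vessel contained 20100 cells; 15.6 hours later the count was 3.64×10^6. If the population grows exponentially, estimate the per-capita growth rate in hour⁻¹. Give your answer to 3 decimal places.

0.333 per hour

From N(t) = N₀·e^(rt): e^(r·15.6) = 3.64×10^6/20100 = 181.09.
r·15.6 = ln(181.09) = 5.199, so r = 5.199/15.6 = 0.33327.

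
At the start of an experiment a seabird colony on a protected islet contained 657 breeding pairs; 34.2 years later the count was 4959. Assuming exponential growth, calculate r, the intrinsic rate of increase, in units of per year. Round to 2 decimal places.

0.06 per year

From N(t) = N₀·e^(rt): e^(r·34.2) = 4959/657 = 7.5479.
r·34.2 = ln(7.5479) = 2.0213, so r = 2.0213/34.2 = 0.059102.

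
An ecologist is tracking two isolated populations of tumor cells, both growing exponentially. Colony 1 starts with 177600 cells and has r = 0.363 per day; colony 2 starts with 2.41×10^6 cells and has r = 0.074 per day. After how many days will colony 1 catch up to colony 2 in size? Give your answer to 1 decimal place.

9.0 days

Set 177600·e^(0.363t) = 2.41×10^6·e^(0.074t).
e^((0.363 − 0.074)t) = 2.41×10^6/177600 → e^(0.289·t) = 13.57.
0.289·t = ln(13.57) = 2.6078, so t = 2.6078/0.289 = 9.0237.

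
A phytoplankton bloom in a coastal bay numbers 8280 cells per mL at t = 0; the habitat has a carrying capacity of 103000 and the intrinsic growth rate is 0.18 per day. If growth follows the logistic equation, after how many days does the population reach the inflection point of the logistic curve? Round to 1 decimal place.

13.5 days

Logistic growth is fastest at N = K/2 = 51500.
A = (K − N₀)/N₀ = 11.44. Set K/(1 + A·e^(−rt)) = K/2 → A·e^(−rt) = 1.
e^(−0.18t) = 1/11.44 = 0.0874155, so t = ln(11.44)/0.18 = 2.4371/0.18 = 13.539.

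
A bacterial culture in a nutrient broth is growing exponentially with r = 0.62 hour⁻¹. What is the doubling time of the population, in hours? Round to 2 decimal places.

1.12 hours

Doubling time t_d = ln(2)/r = 0.6931/0.62 = 1.118.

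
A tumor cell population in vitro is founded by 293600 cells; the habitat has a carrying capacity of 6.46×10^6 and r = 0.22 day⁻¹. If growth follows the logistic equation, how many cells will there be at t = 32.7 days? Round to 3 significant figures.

6360000 cells

A = (K − N₀)/N₀ = (6.46×10^6 − 293600)/293600 = 21.003.
N(t) = K/(1 + A·e^(−rt)) = 6.46×10^6/(1 + 21.003×e^(−0.22×32.7)).
e^(−7.194) = 0.00075108; denominator = 1 + 21.003×0.00075108 = 1.0158.
N = 6.46×10^6/1.0158 = 6.359678×10^6.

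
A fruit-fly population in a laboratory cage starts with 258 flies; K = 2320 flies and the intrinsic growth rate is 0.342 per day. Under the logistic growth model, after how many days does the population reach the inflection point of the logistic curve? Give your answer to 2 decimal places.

6.08 days

Logistic growth is fastest at N = K/2 = 1160.
A = (K − N₀)/N₀ = 7.9922. Set K/(1 + A·e^(−rt)) = K/2 → A·e^(−rt) = 1.
e^(−0.342t) = 1/7.9922 = 0.125121, so t = ln(7.9922)/0.342 = 2.0785/0.342 = 6.0774.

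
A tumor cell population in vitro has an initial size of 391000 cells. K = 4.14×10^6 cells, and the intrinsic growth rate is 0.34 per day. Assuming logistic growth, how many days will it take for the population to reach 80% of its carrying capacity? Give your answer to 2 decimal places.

A = (K − N₀)/N₀ = (4.14×10^6 − 391000)/391000 = 9.5882.
Solve 4.14×10^6/(1 + 9.5882·e^(−0.34t)) = 3.312×10^6: 1 + 9.5882·e^(−0.34t) = 1.25, so e^(−0.34t) = 0.0260736.
−0.34·t = ln(0.0260736) = -3.6468, so t = 3.6468/0.34 = 10.726.

10.73 days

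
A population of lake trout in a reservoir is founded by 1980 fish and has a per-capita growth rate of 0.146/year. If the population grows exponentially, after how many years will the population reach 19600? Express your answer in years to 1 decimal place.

Set N₀·e^(rt) = 19600: e^(0.146·t) = 19600/1980 = 9.899.
0.146·t = ln(9.899) = 2.2924, so t = 2.2924/0.146 = 15.702.

15.7 years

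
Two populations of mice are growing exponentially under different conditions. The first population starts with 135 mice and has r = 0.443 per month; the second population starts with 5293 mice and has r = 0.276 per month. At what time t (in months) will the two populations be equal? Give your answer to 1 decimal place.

Set 135·e^(0.443t) = 5293·e^(0.276t).
e^((0.443 − 0.276)t) = 5293/135 → e^(0.167·t) = 39.207.
0.167·t = ln(39.207) = 3.6689, so t = 3.6689/0.167 = 21.969.

22.0 months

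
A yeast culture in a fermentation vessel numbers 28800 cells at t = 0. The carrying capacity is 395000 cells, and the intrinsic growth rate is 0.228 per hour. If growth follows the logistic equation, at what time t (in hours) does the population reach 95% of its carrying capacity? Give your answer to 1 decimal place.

24.1 hours

A = (K − N₀)/N₀ = (395000 − 28800)/28800 = 12.715.
Solve 395000/(1 + 12.715·e^(−0.228t)) = 375250: 1 + 12.715·e^(−0.228t) = 1.0526, so e^(−0.228t) = 0.00413924.
−0.228·t = ln(0.00413924) = -5.4872, so t = 5.4872/0.228 = 24.067.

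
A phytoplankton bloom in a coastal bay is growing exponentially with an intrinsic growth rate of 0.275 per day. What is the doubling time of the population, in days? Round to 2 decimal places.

2.52 days

Doubling time t_d = ln(2)/r = 0.6931/0.275 = 2.5205.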